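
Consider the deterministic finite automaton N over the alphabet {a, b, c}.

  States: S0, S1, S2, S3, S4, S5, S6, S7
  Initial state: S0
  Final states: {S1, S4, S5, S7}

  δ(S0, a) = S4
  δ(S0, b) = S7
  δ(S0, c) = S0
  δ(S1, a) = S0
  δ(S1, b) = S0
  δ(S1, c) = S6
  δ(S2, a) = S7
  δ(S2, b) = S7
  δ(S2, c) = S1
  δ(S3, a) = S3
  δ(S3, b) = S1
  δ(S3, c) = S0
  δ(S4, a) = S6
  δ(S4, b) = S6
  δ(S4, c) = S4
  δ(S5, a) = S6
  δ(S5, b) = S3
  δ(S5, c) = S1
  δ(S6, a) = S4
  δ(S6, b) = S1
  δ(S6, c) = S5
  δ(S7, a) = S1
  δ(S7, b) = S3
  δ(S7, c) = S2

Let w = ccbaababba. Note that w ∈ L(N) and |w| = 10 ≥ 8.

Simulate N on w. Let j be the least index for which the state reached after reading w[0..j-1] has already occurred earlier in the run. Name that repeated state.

Run of N on w = c c b a a b a b b a:
  step 0: S0  (start)
  step 1: S0  (read c: S0→S0)   ← first repeat (S0 seen earlier)
  step 2: S0  (read c: S0→S0)
  step 3: S7  (read b: S0→S7)
  step 4: S1  (read a: S7→S1)
  step 5: S0  (read a: S1→S0)
  step 6: S7  (read b: S0→S7)
  step 7: S1  (read a: S7→S1)
  step 8: S0  (read b: S1→S0)
  step 9: S7  (read b: S0→S7)
  step 10: S1  (read a: S7→S1)

The earliest repeat is at step j = 1: N is in S0, which it already visited at step i = 0.

S0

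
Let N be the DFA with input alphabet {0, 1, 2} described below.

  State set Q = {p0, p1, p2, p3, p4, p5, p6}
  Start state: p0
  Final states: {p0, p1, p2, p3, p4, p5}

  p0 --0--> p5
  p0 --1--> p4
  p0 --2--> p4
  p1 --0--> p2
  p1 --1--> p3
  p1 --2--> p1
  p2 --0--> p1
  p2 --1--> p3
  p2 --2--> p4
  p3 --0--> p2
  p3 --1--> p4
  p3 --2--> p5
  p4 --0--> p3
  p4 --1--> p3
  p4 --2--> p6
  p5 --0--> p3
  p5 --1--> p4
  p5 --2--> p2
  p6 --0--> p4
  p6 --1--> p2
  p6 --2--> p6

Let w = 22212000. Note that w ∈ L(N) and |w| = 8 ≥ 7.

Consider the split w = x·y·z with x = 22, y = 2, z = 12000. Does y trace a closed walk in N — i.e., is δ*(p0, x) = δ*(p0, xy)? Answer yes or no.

yes

Run of N on the first 3 characters of w = 2 2 2:
  step 0: p0  (start)
  step 1: p4  (read 2: p0→p4)
  step 2: p6  (read 2: p4→p6)
  step 3: p6  (read 2: p6→p6)

After x (step 2): p6. After xy (step 3): p6.
They match, so y = 2 drives N around a cycle from p6 back to itself; pumping y any number of times keeps N in p6 before reading z, and xyⁱz ∈ L(N) for every i ≥ 0.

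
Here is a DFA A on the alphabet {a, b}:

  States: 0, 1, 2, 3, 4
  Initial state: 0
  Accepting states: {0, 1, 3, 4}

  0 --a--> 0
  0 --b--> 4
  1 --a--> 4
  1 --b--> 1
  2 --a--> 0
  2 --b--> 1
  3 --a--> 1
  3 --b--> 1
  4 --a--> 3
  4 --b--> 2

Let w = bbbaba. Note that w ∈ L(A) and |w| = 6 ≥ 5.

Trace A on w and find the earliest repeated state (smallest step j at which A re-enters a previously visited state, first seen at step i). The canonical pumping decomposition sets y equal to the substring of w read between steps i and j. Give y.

State sequence: 0 -b-> 4 -b-> 2 -b-> 1 -a-> 4 -b-> 2 -a-> 0
First repeat at step 4: 4 was already visited.

So i = 1, j = 4, giving x = w[0:1] = b, y = w[1:4] = bba, z = w[4:6] = ba.
Check: |xy| = 4 ≤ 5 and |y| = 3 ≥ 1. Reading y takes A from 4 back to 4, so every xyⁱz is accepted.
The DFA has 5 states, so the proof of the pumping lemma guarantees a repeated state among the first 5+1 visited; the segment between the two visits is the pumpable y.

bba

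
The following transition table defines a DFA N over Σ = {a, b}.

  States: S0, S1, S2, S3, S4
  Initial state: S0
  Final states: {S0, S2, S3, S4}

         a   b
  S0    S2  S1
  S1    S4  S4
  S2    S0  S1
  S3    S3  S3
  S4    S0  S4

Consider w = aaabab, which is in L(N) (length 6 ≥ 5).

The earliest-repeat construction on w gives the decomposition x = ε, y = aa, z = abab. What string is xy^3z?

aaaaaaabab

xy^3z = ε·aa·aa·aa·abab = aaaaaaabab.
Reading y = aa takes N from S0 back to S0, so after x·y·y·y the machine is still in S0, and z then leads to the accepting state S4. Hence aaaaaaabab ∈ L(N).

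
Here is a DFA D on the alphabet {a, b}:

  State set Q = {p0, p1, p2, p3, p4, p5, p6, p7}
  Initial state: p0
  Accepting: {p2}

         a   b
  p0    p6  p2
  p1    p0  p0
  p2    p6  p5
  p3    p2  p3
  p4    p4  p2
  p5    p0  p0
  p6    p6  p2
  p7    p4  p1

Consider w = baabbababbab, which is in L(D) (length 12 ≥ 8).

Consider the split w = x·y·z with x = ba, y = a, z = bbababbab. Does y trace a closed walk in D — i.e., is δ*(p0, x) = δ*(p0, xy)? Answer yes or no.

yes

State sequence: p0 -b-> p2 -a-> p6 -a-> p6

After x (step 2): p6. After xy (step 3): p6.
They match, so y = a drives D around a cycle from p6 back to itself; pumping y any number of times keeps D in p6 before reading z, and xyⁱz ∈ L(D) for every i ≥ 0.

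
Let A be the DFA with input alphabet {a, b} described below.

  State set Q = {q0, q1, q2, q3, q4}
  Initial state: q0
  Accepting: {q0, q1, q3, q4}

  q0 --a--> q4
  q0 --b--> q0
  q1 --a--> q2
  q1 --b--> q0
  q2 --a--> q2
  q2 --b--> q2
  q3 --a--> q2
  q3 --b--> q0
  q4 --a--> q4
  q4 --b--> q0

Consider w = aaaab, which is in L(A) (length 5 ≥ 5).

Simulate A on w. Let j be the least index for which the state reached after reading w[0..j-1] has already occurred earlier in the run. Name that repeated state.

q4

State sequence: q0 -a-> q4 -a-> q4 -a-> q4 -a-> q4 -b-> q0
First repeat at step 2: q4 was already visited.

The earliest repeat is at step j = 2: A is in q4, which it already visited at step i = 1.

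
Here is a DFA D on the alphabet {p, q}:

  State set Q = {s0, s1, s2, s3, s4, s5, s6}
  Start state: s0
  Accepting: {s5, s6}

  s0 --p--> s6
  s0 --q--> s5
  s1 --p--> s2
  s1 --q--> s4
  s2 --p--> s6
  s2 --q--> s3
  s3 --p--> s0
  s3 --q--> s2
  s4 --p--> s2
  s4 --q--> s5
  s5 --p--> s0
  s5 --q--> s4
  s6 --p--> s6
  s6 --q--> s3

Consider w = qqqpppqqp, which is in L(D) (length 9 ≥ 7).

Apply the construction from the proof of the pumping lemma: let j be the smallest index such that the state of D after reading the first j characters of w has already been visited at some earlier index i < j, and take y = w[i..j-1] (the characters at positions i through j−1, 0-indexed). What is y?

qq

Run of D on w = q q q p p p q q p:
  step 0: s0  (start)
  step 1: s5  (read q: s0→s5)
  step 2: s4  (read q: s5→s4)
  step 3: s5  (read q: s4→s5)   ← first repeat (s5 seen earlier)
  step 4: s0  (read p: s5→s0)
  step 5: s6  (read p: s0→s6)
  step 6: s6  (read p: s6→s6)
  step 7: s3  (read q: s6→s3)
  step 8: s2  (read q: s3→s2)
  step 9: s6  (read p: s2→s6)

So i = 1, j = 3, giving x = w[0:1] = q, y = w[1:3] = qq, z = w[3:9] = pppqqp.
Check: |xy| = 3 ≤ 7 and |y| = 2 ≥ 1. Reading y takes D from s5 back to s5, so every xyⁱz is accepted.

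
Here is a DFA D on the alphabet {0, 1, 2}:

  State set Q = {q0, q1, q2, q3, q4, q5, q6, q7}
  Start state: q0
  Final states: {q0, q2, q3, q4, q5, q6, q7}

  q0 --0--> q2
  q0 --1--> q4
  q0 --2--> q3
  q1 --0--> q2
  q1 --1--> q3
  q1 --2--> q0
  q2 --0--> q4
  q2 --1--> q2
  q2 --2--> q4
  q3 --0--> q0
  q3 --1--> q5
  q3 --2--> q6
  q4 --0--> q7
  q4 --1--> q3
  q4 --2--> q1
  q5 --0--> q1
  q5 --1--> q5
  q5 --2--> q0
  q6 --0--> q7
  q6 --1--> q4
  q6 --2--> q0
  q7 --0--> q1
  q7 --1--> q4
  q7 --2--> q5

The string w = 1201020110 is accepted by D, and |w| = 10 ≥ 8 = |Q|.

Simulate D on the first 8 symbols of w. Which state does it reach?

q2

State sequence: q0 -1-> q4 -2-> q1 -0-> q2 -1-> q2 -0-> q4 -2-> q1 -0-> q2 -1-> q2

After reading 8 characters, D is in state q2.
(This kind of state-tracing is the core of the pumping-lemma construction: with 8 states, pigeonhole forces a repeat within the first 8 steps.)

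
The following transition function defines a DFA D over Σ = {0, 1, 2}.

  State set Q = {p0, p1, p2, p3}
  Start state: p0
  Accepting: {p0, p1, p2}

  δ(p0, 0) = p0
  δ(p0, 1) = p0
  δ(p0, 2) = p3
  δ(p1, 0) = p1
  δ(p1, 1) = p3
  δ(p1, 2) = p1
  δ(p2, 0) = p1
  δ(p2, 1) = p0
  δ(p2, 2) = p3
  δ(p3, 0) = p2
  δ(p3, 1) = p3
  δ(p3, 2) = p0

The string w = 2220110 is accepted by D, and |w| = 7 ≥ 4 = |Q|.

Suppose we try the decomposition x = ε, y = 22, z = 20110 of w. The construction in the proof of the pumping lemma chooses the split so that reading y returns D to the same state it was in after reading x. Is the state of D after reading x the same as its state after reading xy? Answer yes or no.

yes

Run of D on the first 2 characters of w = 2 2:
  step 0: p0  (start)
  step 1: p3  (read 2: p0→p3)
  step 2: p0  (read 2: p3→p0)

After x (step 0): p0. After xy (step 2): p0.
They match, so y = 22 drives D around a cycle from p0 back to itself; pumping y any number of times keeps D in p0 before reading z, and xyⁱz ∈ L(D) for every i ≥ 0.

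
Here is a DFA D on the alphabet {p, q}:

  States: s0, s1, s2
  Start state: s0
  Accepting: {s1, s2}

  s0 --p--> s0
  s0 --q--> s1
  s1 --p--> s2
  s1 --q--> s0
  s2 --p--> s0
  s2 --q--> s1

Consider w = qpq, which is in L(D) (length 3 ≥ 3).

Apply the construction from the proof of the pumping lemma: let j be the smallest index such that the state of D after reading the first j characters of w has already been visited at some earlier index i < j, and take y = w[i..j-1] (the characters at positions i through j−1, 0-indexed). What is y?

Run of D on w = q p q:
  step 0: s0  (start)
  step 1: s1  (read q: s0→s1)
  step 2: s2  (read p: s1→s2)
  step 3: s1  (read q: s2→s1)   ← first repeat (s1 seen earlier)

So i = 1, j = 3, giving x = w[0:1] = q, y = w[1:3] = pq, z = w[3:3] = ε.
Check: |xy| = 3 ≤ 3 and |y| = 2 ≥ 1. Reading y takes D from s1 back to s1, so every xyⁱz is accepted.
The DFA has 3 states, so the proof of the pumping lemma guarantees a repeated state among the first 3+1 visited; the segment between the two visits is the pumpable y.

pq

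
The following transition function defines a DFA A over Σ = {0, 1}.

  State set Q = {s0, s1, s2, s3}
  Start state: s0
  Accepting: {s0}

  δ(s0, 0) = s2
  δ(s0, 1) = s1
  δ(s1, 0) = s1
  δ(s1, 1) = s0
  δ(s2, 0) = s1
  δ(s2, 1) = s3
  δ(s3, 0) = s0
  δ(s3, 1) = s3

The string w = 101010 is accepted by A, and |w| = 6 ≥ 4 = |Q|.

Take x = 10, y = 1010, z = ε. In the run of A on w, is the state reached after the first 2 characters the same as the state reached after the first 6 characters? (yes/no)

no

State sequence: s0 -1-> s1 -0-> s1 -1-> s0 -0-> s2 -1-> s3 -0-> s0

After x (step 2): s1. After xy (step 6): s0.
They differ (s1 ≠ s0), so y is not a cycle from the state after x; this split is not the one the pumping-lemma construction produces, and pumping y need not keep the string in L(A).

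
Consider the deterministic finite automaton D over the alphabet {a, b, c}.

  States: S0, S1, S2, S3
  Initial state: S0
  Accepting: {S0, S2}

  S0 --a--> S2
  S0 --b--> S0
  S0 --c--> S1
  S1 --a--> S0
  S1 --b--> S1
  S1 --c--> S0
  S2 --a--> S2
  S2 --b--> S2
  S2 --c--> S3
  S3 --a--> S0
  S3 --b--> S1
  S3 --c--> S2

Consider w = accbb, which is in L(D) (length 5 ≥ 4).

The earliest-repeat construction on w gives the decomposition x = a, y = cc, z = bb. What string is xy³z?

accccccbb

xy^3z = a·cc·cc·cc·bb = accccccbb.
Reading y = cc takes D from S2 back to S2, so after x·y·y·y the machine is still in S2, and z then leads to the accepting state S2. Hence accccccbb ∈ L(D).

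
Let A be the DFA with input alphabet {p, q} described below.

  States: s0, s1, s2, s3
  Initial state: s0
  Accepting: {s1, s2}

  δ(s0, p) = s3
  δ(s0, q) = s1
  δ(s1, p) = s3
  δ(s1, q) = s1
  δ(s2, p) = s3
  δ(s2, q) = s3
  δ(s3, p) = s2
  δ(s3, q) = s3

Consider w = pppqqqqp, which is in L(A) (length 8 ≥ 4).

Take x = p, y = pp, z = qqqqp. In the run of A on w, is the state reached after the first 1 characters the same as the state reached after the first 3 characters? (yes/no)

State sequence: s0 -p-> s3 -p-> s2 -p-> s3

After x (step 1): s3. After xy (step 3): s3.
They match, so y = pp drives A around a cycle from s3 back to itself; pumping y any number of times keeps A in s3 before reading z, and xyⁱz ∈ L(A) for every i ≥ 0.

yes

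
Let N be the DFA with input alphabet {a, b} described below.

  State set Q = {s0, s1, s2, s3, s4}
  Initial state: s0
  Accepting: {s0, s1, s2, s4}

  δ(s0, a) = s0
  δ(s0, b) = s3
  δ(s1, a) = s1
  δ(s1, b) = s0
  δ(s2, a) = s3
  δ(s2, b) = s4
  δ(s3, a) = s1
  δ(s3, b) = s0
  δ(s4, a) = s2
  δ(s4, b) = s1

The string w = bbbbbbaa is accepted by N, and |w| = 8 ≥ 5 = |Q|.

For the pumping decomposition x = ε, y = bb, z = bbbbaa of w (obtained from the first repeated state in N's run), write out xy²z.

bbbbbbbbaa

xy^2z = ε·bb·bb·bbbbaa = bbbbbbbbaa.
Reading y = bb takes N from s0 back to s0, so after x·y·y the machine is still in s0, and z then leads to the accepting state s0. Hence bbbbbbbbaa ∈ L(N).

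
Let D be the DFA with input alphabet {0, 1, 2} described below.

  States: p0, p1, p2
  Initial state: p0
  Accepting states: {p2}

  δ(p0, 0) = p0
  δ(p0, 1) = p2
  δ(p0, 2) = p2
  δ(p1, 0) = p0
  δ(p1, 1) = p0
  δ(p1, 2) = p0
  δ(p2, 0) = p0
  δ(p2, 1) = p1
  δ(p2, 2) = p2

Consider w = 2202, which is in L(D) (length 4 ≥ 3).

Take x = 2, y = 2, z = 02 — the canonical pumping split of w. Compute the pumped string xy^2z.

xy^2z = 2·2·2·02 = 22202.
Reading y = 2 takes D from p2 back to p2, so after x·y·y the machine is still in p2, and z then leads to the accepting state p2. Hence 22202 ∈ L(D).

22202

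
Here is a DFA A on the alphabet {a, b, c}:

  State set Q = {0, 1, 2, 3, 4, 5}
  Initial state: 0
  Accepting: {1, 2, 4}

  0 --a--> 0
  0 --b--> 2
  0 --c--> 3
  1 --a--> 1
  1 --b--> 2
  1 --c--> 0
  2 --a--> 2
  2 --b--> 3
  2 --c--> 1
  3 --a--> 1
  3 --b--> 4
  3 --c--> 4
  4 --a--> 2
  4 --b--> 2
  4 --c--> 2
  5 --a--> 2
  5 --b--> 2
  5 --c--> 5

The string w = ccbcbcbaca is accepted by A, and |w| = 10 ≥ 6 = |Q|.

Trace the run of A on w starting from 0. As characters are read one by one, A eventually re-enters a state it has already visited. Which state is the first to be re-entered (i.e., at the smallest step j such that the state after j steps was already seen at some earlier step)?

Run of A on w = c c b c b c b a c a:
  step 0: 0  (start)
  step 1: 3  (read c: 0→3)
  step 2: 4  (read c: 3→4)
  step 3: 2  (read b: 4→2)
  step 4: 1  (read c: 2→1)
  step 5: 2  (read b: 1→2)   ← first repeat (2 seen earlier)
  step 6: 1  (read c: 2→1)
  step 7: 2  (read b: 1→2)
  step 8: 2  (read a: 2→2)
  step 9: 1  (read c: 2→1)
  step 10: 1  (read a: 1→1)

The earliest repeat is at step j = 5: A is in 2, which it already visited at step i = 3.
Since A has 6 states, any run of length ≥ 6 visits 6+1 states, so by pigeonhole some state repeats within the first 6 steps — that repeat gives the pumpable loop.

2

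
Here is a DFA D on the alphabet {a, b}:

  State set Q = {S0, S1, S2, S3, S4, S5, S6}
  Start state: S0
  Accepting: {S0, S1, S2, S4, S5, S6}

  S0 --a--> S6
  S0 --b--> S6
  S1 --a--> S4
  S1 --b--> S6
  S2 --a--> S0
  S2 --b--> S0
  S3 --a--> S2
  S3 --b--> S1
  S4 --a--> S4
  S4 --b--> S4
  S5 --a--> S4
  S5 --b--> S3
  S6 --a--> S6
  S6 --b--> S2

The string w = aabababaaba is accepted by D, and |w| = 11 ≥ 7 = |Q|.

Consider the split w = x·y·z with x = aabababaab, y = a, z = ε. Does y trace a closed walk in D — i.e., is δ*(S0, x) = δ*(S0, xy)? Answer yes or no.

Run of D on the first 11 characters of w = a a b a b a b a a b a:
  step 0: S0  (start)
  step 1: S6  (read a: S0→S6)
  step 2: S6  (read a: S6→S6)
  step 3: S2  (read b: S6→S2)
  step 4: S0  (read a: S2→S0)
  step 5: S6  (read b: S0→S6)
  step 6: S6  (read a: S6→S6)
  step 7: S2  (read b: S6→S2)
  step 8: S0  (read a: S2→S0)
  step 9: S6  (read a: S0→S6)
  step 10: S2  (read b: S6→S2)
  step 11: S0  (read a: S2→S0)

After x (step 10): S2. After xy (step 11): S0.
They differ (S2 ≠ S0), so y is not a cycle from the state after x; this split is not the one the pumping-lemma construction produces, and pumping y need not keep the string in L(D).

no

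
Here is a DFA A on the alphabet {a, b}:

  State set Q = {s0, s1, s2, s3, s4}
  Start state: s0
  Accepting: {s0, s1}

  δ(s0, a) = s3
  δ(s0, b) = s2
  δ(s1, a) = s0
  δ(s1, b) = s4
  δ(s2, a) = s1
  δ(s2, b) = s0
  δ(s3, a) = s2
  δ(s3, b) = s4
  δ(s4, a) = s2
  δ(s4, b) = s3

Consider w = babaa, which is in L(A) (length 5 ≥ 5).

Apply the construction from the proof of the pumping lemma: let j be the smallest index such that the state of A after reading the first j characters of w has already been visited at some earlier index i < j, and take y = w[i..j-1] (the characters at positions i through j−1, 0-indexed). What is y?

aba

Run of A on w = b a b a a:
  step 0: s0  (start)
  step 1: s2  (read b: s0→s2)
  step 2: s1  (read a: s2→s1)
  step 3: s4  (read b: s1→s4)
  step 4: s2  (read a: s4→s2)   ← first repeat (s2 seen earlier)
  step 5: s1  (read a: s2→s1)

So i = 1, j = 4, giving x = w[0:1] = b, y = w[1:4] = aba, z = w[4:5] = a.
Check: |xy| = 4 ≤ 5 and |y| = 3 ≥ 1. Reading y takes A from s2 back to s2, so every xyⁱz is accepted.
Since A has 5 states, any run of length ≥ 5 visits 5+1 states, so by pigeonhole some state repeats within the first 5 steps — that repeat gives the pumpable loop.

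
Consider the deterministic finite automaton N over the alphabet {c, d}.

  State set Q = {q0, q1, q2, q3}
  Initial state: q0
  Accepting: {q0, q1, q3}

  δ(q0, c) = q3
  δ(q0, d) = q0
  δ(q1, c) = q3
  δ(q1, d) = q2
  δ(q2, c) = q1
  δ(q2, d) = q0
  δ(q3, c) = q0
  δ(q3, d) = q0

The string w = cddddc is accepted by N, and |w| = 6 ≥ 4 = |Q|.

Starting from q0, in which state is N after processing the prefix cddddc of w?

q3

State sequence: q0 -c-> q3 -d-> q0 -d-> q0 -d-> q0 -d-> q0 -c-> q3

After reading 6 characters, N is in state q3.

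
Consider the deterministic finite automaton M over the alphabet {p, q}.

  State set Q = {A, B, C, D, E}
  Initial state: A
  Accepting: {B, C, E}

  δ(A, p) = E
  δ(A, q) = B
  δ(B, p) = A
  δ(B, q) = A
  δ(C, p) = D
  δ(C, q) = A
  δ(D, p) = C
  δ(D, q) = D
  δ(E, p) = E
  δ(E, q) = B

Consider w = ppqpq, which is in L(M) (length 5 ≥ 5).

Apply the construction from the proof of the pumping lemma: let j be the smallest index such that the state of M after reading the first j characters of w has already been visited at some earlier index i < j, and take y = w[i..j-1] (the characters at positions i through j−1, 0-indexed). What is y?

p

State sequence: A -p-> E -p-> E -q-> B -p-> A -q-> B
First repeat at step 2: E was already visited.

So i = 1, j = 2, giving x = w[0:1] = p, y = w[1:2] = p, z = w[2:5] = qpq.
Check: |xy| = 2 ≤ 5 and |y| = 1 ≥ 1. Reading y takes M from E back to E, so every xyⁱz is accepted.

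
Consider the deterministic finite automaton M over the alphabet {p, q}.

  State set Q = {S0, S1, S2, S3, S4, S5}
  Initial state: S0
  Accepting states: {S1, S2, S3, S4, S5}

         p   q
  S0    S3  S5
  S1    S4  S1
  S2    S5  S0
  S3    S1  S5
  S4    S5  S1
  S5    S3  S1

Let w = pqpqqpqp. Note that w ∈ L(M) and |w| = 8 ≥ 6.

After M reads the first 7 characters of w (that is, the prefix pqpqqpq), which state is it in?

S1

Run of M on the first 7 characters of w = p q p q q p q:
  step 0: S0  (start)
  step 1: S3  (read p: S0→S3)
  step 2: S5  (read q: S3→S5)
  step 3: S3  (read p: S5→S3)
  step 4: S5  (read q: S3→S5)
  step 5: S1  (read q: S5→S1)
  step 6: S4  (read p: S1→S4)
  step 7: S1  (read q: S4→S1)

After reading 7 characters, M is in state S1.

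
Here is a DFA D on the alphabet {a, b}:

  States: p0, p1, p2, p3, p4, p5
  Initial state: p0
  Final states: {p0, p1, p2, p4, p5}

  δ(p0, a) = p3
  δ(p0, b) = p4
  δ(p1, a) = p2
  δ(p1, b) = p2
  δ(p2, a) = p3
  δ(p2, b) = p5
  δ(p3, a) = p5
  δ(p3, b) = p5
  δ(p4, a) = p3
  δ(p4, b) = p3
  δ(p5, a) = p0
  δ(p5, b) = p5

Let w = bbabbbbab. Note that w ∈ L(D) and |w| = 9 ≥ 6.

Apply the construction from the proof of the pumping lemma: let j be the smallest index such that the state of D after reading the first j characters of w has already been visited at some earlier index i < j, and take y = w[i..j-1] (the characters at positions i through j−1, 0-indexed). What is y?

b

Run of D on w = b b a b b b b a b:
  step 0: p0  (start)
  step 1: p4  (read b: p0→p4)
  step 2: p3  (read b: p4→p3)
  step 3: p5  (read a: p3→p5)
  step 4: p5  (read b: p5→p5)   ← first repeat (p5 seen earlier)
  step 5: p5  (read b: p5→p5)
  step 6: p5  (read b: p5→p5)
  step 7: p5  (read b: p5→p5)
  step 8: p0  (read a: p5→p0)
  step 9: p4  (read b: p0→p4)

So i = 3, j = 4, giving x = w[0:3] = bba, y = w[3:4] = b, z = w[4:9] = bbbab.
Check: |xy| = 4 ≤ 6 and |y| = 1 ≥ 1. Reading y takes D from p5 back to p5, so every xyⁱz is accepted.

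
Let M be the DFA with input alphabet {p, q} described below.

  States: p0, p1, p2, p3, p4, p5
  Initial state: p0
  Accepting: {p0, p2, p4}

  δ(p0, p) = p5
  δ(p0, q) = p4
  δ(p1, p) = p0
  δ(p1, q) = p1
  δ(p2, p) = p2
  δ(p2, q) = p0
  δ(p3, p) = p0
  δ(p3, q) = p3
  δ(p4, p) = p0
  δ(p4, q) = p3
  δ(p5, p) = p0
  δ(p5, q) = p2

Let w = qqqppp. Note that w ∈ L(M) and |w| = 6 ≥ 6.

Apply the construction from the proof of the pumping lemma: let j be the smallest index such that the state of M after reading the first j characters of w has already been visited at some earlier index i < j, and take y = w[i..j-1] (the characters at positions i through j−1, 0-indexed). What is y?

Run of M on w = q q q p p p:
  step 0: p0  (start)
  step 1: p4  (read q: p0→p4)
  step 2: p3  (read q: p4→p3)
  step 3: p3  (read q: p3→p3)   ← first repeat (p3 seen earlier)
  step 4: p0  (read p: p3→p0)
  step 5: p5  (read p: p0→p5)
  step 6: p0  (read p: p5→p0)

So i = 2, j = 3, giving x = w[0:2] = qq, y = w[2:3] = q, z = w[3:6] = ppp.
Check: |xy| = 3 ≤ 6 and |y| = 1 ≥ 1. Reading y takes M from p3 back to p3, so every xyⁱz is accepted.
Since M has 6 states, any run of length ≥ 6 visits 6+1 states, so by pigeonhole some state repeats within the first 6 steps — that repeat gives the pumpable loop.

q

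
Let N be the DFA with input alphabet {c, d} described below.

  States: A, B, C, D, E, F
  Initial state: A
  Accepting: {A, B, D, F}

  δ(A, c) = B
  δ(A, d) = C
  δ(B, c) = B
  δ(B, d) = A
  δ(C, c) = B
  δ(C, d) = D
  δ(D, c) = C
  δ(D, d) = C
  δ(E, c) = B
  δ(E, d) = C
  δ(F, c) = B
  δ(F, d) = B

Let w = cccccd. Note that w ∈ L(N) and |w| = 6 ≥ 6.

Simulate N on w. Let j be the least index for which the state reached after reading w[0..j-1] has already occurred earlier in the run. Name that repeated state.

B

Run of N on w = c c c c c d:
  step 0: A  (start)
  step 1: B  (read c: A→B)
  step 2: B  (read c: B→B)   ← first repeat (B seen earlier)
  step 3: B  (read c: B→B)
  step 4: B  (read c: B→B)
  step 5: B  (read c: B→B)
  step 6: A  (read d: B→A)

The earliest repeat is at step j = 2: N is in B, which it already visited at step i = 1.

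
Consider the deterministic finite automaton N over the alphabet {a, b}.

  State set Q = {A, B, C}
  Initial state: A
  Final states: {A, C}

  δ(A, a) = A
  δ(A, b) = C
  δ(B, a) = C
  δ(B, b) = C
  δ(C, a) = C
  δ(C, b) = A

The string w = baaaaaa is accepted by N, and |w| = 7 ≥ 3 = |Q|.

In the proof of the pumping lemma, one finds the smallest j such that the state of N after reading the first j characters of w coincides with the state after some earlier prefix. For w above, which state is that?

Run of N on w = b a a a a a a:
  step 0: A  (start)
  step 1: C  (read b: A→C)
  step 2: C  (read a: C→C)   ← first repeat (C seen earlier)
  step 3: C  (read a: C→C)
  step 4: C  (read a: C→C)
  step 5: C  (read a: C→C)
  step 6: C  (read a: C→C)
  step 7: C  (read a: C→C)

The earliest repeat is at step j = 2: N is in C, which it already visited at step i = 1.

C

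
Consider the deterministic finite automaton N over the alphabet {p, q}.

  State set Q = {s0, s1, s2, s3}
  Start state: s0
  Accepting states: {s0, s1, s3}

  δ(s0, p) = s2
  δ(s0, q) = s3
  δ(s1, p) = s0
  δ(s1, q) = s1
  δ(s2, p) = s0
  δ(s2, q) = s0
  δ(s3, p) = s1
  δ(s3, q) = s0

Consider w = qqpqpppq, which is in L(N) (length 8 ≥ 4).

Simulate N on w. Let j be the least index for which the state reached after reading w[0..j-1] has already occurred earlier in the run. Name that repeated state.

Run of N on w = q q p q p p p q:
  step 0: s0  (start)
  step 1: s3  (read q: s0→s3)
  step 2: s0  (read q: s3→s0)   ← first repeat (s0 seen earlier)
  step 3: s2  (read p: s0→s2)
  step 4: s0  (read q: s2→s0)
  step 5: s2  (read p: s0→s2)
  step 6: s0  (read p: s2→s0)
  step 7: s2  (read p: s0→s2)
  step 8: s0  (read q: s2→s0)

The earliest repeat is at step j = 2: N is in s0, which it already visited at step i = 0.
Since N has 4 states, any run of length ≥ 4 visits 4+1 states, so by pigeonhole some state repeats within the first 4 steps — that repeat gives the pumpable loop.

s0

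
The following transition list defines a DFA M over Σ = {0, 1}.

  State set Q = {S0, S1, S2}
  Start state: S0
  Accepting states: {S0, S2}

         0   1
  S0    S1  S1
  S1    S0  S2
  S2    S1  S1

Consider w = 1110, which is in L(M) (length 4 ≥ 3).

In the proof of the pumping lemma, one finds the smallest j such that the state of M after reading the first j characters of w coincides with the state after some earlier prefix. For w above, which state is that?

S1

State sequence: S0 -1-> S1 -1-> S2 -1-> S1 -0-> S0
First repeat at step 3: S1 was already visited.

The earliest repeat is at step j = 3: M is in S1, which it already visited at step i = 1.
The DFA has 3 states, so the proof of the pumping lemma guarantees a repeated state among the first 3+1 visited; the segment between the two visits is the pumpable y.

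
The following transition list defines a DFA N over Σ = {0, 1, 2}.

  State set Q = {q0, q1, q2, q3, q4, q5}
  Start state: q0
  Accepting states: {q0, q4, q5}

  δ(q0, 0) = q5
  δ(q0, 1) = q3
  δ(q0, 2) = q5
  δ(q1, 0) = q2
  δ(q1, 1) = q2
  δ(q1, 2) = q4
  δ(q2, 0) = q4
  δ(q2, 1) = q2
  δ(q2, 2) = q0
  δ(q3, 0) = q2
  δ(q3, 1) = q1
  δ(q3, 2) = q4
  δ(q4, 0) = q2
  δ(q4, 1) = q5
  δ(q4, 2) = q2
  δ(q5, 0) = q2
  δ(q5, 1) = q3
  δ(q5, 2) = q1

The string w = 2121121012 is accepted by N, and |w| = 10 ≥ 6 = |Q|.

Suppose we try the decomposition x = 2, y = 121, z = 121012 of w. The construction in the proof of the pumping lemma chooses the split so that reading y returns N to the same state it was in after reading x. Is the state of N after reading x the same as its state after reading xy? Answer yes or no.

yes

State sequence: q0 -2-> q5 -1-> q3 -2-> q4 -1-> q5

After x (step 1): q5. After xy (step 4): q5.
They match, so y = 121 drives N around a cycle from q5 back to itself; pumping y any number of times keeps N in q5 before reading z, and xyⁱz ∈ L(N) for every i ≥ 0.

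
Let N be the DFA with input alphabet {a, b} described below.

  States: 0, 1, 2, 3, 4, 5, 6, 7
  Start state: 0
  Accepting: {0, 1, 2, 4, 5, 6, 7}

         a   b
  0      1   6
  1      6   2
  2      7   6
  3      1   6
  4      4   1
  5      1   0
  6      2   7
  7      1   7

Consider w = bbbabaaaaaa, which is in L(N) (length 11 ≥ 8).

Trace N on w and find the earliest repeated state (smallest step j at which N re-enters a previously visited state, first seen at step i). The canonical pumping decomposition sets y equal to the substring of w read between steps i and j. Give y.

b

State sequence: 0 -b-> 6 -b-> 7 -b-> 7 -a-> 1 -b-> 2 -a-> 7 -a-> 1 -a-> 6 -a-> 2 -a-> 7 -a-> 1
First repeat at step 3: 7 was already visited.

So i = 2, j = 3, giving x = w[0:2] = bb, y = w[2:3] = b, z = w[3:11] = abaaaaaa.
Check: |xy| = 3 ≤ 8 and |y| = 1 ≥ 1. Reading y takes N from 7 back to 7, so every xyⁱz is accepted.
Since N has 8 states, any run of length ≥ 8 visits 8+1 states, so by pigeonhole some state repeats within the first 8 steps — that repeat gives the pumpable loop.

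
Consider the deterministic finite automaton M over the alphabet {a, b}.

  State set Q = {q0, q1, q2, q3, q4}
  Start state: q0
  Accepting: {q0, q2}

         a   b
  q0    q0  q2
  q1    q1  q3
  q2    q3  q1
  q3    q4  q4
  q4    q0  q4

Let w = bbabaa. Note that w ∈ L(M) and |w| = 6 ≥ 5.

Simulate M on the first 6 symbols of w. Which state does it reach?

Run of M on the first 6 characters of w = b b a b a a:
  step 0: q0  (start)
  step 1: q2  (read b: q0→q2)
  step 2: q1  (read b: q2→q1)
  step 3: q1  (read a: q1→q1)
  step 4: q3  (read b: q1→q3)
  step 5: q4  (read a: q3→q4)
  step 6: q0  (read a: q4→q0)

After reading 6 characters, M is in state q0.
(This kind of state-tracing is the core of the pumping-lemma construction: with 5 states, pigeonhole forces a repeat within the first 5 steps.)

q0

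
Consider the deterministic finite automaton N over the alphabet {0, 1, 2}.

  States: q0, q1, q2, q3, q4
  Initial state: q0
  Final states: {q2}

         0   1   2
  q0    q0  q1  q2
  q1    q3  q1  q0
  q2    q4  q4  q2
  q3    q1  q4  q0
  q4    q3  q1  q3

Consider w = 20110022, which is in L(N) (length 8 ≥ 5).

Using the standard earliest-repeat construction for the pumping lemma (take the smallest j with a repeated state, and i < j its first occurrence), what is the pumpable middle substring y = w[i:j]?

Run of N on w = 2 0 1 1 0 0 2 2:
  step 0: q0  (start)
  step 1: q2  (read 2: q0→q2)
  step 2: q4  (read 0: q2→q4)
  step 3: q1  (read 1: q4→q1)
  step 4: q1  (read 1: q1→q1)   ← first repeat (q1 seen earlier)
  step 5: q3  (read 0: q1→q3)
  step 6: q1  (read 0: q3→q1)
  step 7: q0  (read 2: q1→q0)
  step 8: q2  (read 2: q0→q2)

So i = 3, j = 4, giving x = w[0:3] = 201, y = w[3:4] = 1, z = w[4:8] = 0022.
Check: |xy| = 4 ≤ 5 and |y| = 1 ≥ 1. Reading y takes N from q1 back to q1, so every xyⁱz is accepted.
Pumping length from the standard proof: p = 5 (the number of states). The repeated state found above gives |xy| = j ≤ 5 and |y| = j − i ≥ 1.

1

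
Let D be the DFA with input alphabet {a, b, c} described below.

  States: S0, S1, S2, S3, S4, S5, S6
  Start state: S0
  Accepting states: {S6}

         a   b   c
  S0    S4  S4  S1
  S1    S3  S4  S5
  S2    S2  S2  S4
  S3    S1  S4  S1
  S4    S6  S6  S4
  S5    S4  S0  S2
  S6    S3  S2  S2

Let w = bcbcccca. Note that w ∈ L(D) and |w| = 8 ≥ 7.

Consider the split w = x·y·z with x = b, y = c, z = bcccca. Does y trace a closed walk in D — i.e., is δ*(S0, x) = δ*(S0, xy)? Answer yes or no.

Run of D on the first 2 characters of w = b c:
  step 0: S0  (start)
  step 1: S4  (read b: S0→S4)
  step 2: S4  (read c: S4→S4)

After x (step 1): S4. After xy (step 2): S4.
They match, so y = c drives D around a cycle from S4 back to itself; pumping y any number of times keeps D in S4 before reading z, and xyⁱz ∈ L(D) for every i ≥ 0.

yes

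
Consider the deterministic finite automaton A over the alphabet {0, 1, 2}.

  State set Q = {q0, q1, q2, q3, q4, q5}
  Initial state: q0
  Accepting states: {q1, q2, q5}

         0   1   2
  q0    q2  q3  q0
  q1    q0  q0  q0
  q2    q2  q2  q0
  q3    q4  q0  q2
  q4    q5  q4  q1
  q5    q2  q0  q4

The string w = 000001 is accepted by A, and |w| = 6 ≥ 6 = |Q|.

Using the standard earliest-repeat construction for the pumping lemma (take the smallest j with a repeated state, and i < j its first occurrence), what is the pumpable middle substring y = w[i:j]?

Run of A on w = 0 0 0 0 0 1:
  step 0: q0  (start)
  step 1: q2  (read 0: q0→q2)
  step 2: q2  (read 0: q2→q2)   ← first repeat (q2 seen earlier)
  step 3: q2  (read 0: q2→q2)
  step 4: q2  (read 0: q2→q2)
  step 5: q2  (read 0: q2→q2)
  step 6: q2  (read 1: q2→q2)

So i = 1, j = 2, giving x = w[0:1] = 0, y = w[1:2] = 0, z = w[2:6] = 0001.
Check: |xy| = 2 ≤ 6 and |y| = 1 ≥ 1. Reading y takes A from q2 back to q2, so every xyⁱz is accepted.
Pumping length from the standard proof: p = 6 (the number of states). The repeated state found above gives |xy| = j ≤ 6 and |y| = j − i ≥ 1.

0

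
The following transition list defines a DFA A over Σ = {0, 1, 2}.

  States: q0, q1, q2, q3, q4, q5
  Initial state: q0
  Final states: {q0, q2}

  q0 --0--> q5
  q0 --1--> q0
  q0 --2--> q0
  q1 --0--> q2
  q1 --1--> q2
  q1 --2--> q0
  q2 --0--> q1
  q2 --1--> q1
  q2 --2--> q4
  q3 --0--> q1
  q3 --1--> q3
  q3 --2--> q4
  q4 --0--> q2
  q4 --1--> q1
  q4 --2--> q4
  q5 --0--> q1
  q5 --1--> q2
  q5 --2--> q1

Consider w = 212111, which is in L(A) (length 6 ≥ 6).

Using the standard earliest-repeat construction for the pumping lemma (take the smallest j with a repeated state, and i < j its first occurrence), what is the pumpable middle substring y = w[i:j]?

2

State sequence: q0 -2-> q0 -1-> q0 -2-> q0 -1-> q0 -1-> q0 -1-> q0
First repeat at step 1: q0 was already visited.

So i = 0, j = 1, giving x = w[0:0] = ε, y = w[0:1] = 2, z = w[1:6] = 12111.
Check: |xy| = 1 ≤ 6 and |y| = 1 ≥ 1. Reading y takes A from q0 back to q0, so every xyⁱz is accepted.
With |Q| = 6, pigeonhole forces a state repeat no later than step 6; the substring read between the first and second visits to that state can be pumped.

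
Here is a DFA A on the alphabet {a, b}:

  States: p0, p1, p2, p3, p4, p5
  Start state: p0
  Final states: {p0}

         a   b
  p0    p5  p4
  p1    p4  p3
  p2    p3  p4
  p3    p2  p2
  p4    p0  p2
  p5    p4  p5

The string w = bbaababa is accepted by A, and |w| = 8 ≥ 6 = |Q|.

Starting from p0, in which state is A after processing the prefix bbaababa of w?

p0

State sequence: p0 -b-> p4 -b-> p2 -a-> p3 -a-> p2 -b-> p4 -a-> p0 -b-> p4 -a-> p0

After reading 8 characters, A is in state p0.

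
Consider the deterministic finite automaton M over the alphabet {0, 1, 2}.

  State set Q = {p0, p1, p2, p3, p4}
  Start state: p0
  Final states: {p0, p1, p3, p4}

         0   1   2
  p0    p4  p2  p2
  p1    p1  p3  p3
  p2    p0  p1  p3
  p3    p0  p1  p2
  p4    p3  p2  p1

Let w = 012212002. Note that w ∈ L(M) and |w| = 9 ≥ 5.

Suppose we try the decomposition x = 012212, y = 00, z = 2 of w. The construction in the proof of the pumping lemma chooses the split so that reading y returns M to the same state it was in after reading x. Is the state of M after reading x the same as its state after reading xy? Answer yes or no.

no

Run of M on the first 8 characters of w = 0 1 2 2 1 2 0 0:
  step 0: p0  (start)
  step 1: p4  (read 0: p0→p4)
  step 2: p2  (read 1: p4→p2)
  step 3: p3  (read 2: p2→p3)
  step 4: p2  (read 2: p3→p2)
  step 5: p1  (read 1: p2→p1)
  step 6: p3  (read 2: p1→p3)
  step 7: p0  (read 0: p3→p0)
  step 8: p4  (read 0: p0→p4)

After x (step 6): p3. After xy (step 8): p4.
They differ (p3 ≠ p4), so y is not a cycle from the state after x; this split is not the one the pumping-lemma construction produces, and pumping y need not keep the string in L(M).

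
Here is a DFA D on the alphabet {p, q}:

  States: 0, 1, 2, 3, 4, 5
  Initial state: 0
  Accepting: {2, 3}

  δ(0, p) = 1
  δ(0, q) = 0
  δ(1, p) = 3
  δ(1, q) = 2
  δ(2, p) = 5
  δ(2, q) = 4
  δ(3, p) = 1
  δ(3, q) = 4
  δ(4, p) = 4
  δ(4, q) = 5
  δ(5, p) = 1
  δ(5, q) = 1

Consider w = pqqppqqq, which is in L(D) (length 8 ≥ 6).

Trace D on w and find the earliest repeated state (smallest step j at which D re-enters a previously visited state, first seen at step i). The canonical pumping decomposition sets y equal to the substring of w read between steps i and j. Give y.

Run of D on w = p q q p p q q q:
  step 0: 0  (start)
  step 1: 1  (read p: 0→1)
  step 2: 2  (read q: 1→2)
  step 3: 4  (read q: 2→4)
  step 4: 4  (read p: 4→4)   ← first repeat (4 seen earlier)
  step 5: 4  (read p: 4→4)
  step 6: 5  (read q: 4→5)
  step 7: 1  (read q: 5→1)
  step 8: 2  (read q: 1→2)

So i = 3, j = 4, giving x = w[0:3] = pqq, y = w[3:4] = p, z = w[4:8] = pqqq.
Check: |xy| = 4 ≤ 6 and |y| = 1 ≥ 1. Reading y takes D from 4 back to 4, so every xyⁱz is accepted.
Since D has 6 states, any run of length ≥ 6 visits 6+1 states, so by pigeonhole some state repeats within the first 6 steps — that repeat gives the pumpable loop.

p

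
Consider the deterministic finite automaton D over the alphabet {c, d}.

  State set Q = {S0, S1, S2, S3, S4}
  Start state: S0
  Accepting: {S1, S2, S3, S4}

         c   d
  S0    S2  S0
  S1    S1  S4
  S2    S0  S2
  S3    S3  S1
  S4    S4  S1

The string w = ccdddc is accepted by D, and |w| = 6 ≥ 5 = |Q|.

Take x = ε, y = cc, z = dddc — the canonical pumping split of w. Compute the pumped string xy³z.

xy^3z = ε·cc·cc·cc·dddc = ccccccdddc.
Reading y = cc takes D from S0 back to S0, so after x·y·y·y the machine is still in S0, and z then leads to the accepting state S2. Hence ccccccdddc ∈ L(D).

ccccccdddc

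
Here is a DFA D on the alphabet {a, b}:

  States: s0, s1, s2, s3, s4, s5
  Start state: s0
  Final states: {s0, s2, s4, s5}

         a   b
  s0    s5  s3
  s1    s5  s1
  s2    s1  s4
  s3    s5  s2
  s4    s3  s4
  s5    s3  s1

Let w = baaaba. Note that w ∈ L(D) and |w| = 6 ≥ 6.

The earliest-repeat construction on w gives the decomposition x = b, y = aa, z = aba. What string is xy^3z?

xy^3z = b·aa·aa·aa·aba = baaaaaaaba.
Reading y = aa takes D from s3 back to s3, so after x·y·y·y the machine is still in s3, and z then leads to the accepting state s5. Hence baaaaaaaba ∈ L(D).

baaaaaaaba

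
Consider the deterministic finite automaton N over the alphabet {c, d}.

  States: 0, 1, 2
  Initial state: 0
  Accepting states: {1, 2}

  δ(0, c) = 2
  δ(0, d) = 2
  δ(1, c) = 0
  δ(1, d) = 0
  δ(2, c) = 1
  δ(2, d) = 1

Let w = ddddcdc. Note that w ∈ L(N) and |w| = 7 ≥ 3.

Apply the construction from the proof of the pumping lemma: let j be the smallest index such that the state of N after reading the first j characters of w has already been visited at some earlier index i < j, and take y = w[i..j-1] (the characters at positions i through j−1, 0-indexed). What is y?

State sequence: 0 -d-> 2 -d-> 1 -d-> 0 -d-> 2 -c-> 1 -d-> 0 -c-> 2
First repeat at step 3: 0 was already visited.

So i = 0, j = 3, giving x = w[0:0] = ε, y = w[0:3] = ddd, z = w[3:7] = dcdc.
Check: |xy| = 3 ≤ 3 and |y| = 3 ≥ 1. Reading y takes N from 0 back to 0, so every xyⁱz is accepted.
Since N has 3 states, any run of length ≥ 3 visits 3+1 states, so by pigeonhole some state repeats within the first 3 steps — that repeat gives the pumpable loop.

ddd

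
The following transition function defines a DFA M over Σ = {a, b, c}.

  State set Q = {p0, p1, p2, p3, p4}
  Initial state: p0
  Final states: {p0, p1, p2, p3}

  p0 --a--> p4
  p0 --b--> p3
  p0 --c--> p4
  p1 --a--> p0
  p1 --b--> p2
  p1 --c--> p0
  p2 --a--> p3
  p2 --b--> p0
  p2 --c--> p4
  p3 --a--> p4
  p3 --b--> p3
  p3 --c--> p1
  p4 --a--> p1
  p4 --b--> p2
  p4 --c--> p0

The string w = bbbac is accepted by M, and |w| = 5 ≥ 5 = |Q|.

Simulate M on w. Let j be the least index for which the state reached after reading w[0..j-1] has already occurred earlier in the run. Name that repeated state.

p3

State sequence: p0 -b-> p3 -b-> p3 -b-> p3 -a-> p4 -c-> p0
First repeat at step 2: p3 was already visited.

The earliest repeat is at step j = 2: M is in p3, which it already visited at step i = 1.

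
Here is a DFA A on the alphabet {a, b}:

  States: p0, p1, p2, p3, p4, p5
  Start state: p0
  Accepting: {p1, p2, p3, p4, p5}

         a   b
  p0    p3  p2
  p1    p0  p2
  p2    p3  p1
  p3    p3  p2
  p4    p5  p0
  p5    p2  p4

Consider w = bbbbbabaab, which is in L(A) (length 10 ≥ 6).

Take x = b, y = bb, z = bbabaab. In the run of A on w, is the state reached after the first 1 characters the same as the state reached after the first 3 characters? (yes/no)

yes

State sequence: p0 -b-> p2 -b-> p1 -b-> p2

After x (step 1): p2. After xy (step 3): p2.
They match, so y = bb drives A around a cycle from p2 back to itself; pumping y any number of times keeps A in p2 before reading z, and xyⁱz ∈ L(A) for every i ≥ 0.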